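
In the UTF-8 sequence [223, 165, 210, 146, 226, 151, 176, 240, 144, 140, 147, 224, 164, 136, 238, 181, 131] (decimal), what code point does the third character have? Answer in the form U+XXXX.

U+25F0

Offset 0: leading byte 0xDF = 11011111 → 2-byte char #1 = DF A5.
Offset 2: leading byte 0xD2 = 11010010 → 2-byte char #2 = D2 92.
Offset 4: leading byte 0xE2 = 11100010 → 3-byte char #3 = E2 97 B0.
Leading byte 0xE2 = 11100010 matches 1110xxxx → 3-byte sequence.
Byte 1: 0xE2 = 11100010, payload 0010 (4 bits).
Byte 2: 0x97 = 10010111 (10xxxxxx ✓), payload 010111.
Byte 3: 0xB0 = 10110000 (10xxxxxx ✓), payload 110000.
Concatenate: 0010010111110000 = 0x25F0 (16 bits → U+25F0).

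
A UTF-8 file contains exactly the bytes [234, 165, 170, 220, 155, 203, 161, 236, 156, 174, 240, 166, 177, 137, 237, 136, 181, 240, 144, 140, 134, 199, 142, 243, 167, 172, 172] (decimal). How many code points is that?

Byte at offset 0: 0xEA = 11101010 → 3-byte char (#1). Advance 3.
Byte at offset 3: 0xDC = 11011100 → 2-byte char (#2). Advance 2.
Byte at offset 5: 0xCB = 11001011 → 2-byte char (#3). Advance 2.
Byte at offset 7: 0xEC = 11101100 → 3-byte char (#4). Advance 3.
Byte at offset 10: 0xF0 = 11110000 → 4-byte char (#5). Advance 4.
Byte at offset 14: 0xED = 11101101 → 3-byte char (#6). Advance 3.
Byte at offset 17: 0xF0 = 11110000 → 4-byte char (#7). Advance 4.
Byte at offset 21: 0xC7 = 11000111 → 2-byte char (#8). Advance 2.
Byte at offset 23: 0xF3 = 11110011 → 4-byte char (#9). Advance 4.
Reached end at offset 27 after 9 code points.

9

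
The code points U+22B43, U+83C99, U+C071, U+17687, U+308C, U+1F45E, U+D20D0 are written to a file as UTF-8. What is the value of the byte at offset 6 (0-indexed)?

U+22B43 → 4-byte form F0 A2 AD 83 at offsets 0–3.
U+83C99 → 4-byte form F2 83 B2 99 at offsets 4–7.
Offset 6 falls in char 2's range; it's byte 3 of F2 83 B2 99 = 0xB2.

0xB2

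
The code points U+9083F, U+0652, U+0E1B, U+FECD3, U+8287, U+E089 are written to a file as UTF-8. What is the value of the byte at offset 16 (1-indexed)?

0x87

1-indexed offset 16 is 0-indexed offset 15.
U+9083F → 4-byte form F2 90 A0 BF at offsets 0–3.
U+0652 → 2-byte form D9 92 at offsets 4–5.
U+0E1B → 3-byte form E0 B8 9B at offsets 6–8.
U+FECD3 → 4-byte form F3 BE B3 93 at offsets 9–12.
U+8287 → 3-byte form E8 8A 87 at offsets 13–15.
Offset 15 falls in char 5's range; it's byte 3 of E8 8A 87 = 0x87.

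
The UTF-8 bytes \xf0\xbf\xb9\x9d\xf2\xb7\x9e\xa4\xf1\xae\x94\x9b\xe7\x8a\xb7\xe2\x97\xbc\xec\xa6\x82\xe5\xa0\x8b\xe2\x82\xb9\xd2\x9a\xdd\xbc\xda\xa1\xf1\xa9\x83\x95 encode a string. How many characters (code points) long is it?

12

Byte at offset 0: 0xF0 = 11110000 → 4-byte char (#1). Advance 4.
Byte at offset 4: 0xF2 = 11110010 → 4-byte char (#2). Advance 4.
Byte at offset 8: 0xF1 = 11110001 → 4-byte char (#3). Advance 4.
Byte at offset 12: 0xE7 = 11100111 → 3-byte char (#4). Advance 3.
Byte at offset 15: 0xE2 = 11100010 → 3-byte char (#5). Advance 3.
Byte at offset 18: 0xEC = 11101100 → 3-byte char (#6). Advance 3.
Byte at offset 21: 0xE5 = 11100101 → 3-byte char (#7). Advance 3.
Byte at offset 24: 0xE2 = 11100010 → 3-byte char (#8). Advance 3.
Byte at offset 27: 0xD2 = 11010010 → 2-byte char (#9). Advance 2.
Byte at offset 29: 0xDD = 11011101 → 2-byte char (#10). Advance 2.
Byte at offset 31: 0xDA = 11011010 → 2-byte char (#11). Advance 2.
Byte at offset 33: 0xF1 = 11110001 → 4-byte char (#12). Advance 4.
Reached end at offset 37 after 12 code points.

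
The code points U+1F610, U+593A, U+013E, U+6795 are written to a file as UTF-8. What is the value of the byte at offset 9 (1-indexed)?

1-indexed offset 9 is 0-indexed offset 8.
U+1F610 → 4-byte form F0 9F 98 90 at offsets 0–3.
U+593A → 3-byte form E5 A4 BA at offsets 4–6.
U+013E → 2-byte form C4 BE at offsets 7–8.
Offset 8 falls in char 3's range; it's byte 2 of C4 BE = 0xBE.

0xBE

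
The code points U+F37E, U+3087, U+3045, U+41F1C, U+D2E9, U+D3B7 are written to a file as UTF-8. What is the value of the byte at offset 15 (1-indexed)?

1-indexed offset 15 is 0-indexed offset 14.
U+F37E → 3-byte form EF 8D BE at offsets 0–2.
U+3087 → 3-byte form E3 82 87 at offsets 3–5.
U+3045 → 3-byte form E3 81 85 at offsets 6–8.
U+41F1C → 4-byte form F1 81 BC 9C at offsets 9–12.
U+D2E9 → 3-byte form ED 8B A9 at offsets 13–15.
Offset 14 falls in char 5's range; it's byte 2 of ED 8B A9 = 0x8B.

0x8B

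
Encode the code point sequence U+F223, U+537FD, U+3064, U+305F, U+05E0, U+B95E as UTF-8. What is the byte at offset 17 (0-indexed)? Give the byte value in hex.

0x9E

U+F223 → 3-byte form EF 88 A3 at offsets 0–2.
U+537FD → 4-byte form F1 93 9F BD at offsets 3–6.
U+3064 → 3-byte form E3 81 A4 at offsets 7–9.
U+305F → 3-byte form E3 81 9F at offsets 10–12.
U+05E0 → 2-byte form D7 A0 at offsets 13–14.
U+B95E → 3-byte form EB A5 9E at offsets 15–17.
Offset 17 falls in char 6's range; it's byte 3 of EB A5 9E = 0x9E.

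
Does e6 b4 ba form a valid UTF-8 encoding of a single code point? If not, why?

Leading byte 0xE6 = 11100110 → 3-byte form.
Continuation bytes 0xB4=10110100, 0xBA=10111010 all match 10xxxxxx.
Decoded value 0x6D3A is ≥ 0x800 (shortest form) and not a surrogate.

valid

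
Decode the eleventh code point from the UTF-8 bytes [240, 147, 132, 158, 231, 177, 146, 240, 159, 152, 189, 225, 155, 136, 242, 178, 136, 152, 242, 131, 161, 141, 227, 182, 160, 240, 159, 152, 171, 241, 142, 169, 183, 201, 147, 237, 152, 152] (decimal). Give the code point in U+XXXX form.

Offset 0: leading byte 0xF0 = 11110000 → 4-byte char #1 = F0 93 84 9E.
Offset 4: leading byte 0xE7 = 11100111 → 3-byte char #2 = E7 B1 92.
Offset 7: leading byte 0xF0 = 11110000 → 4-byte char #3 = F0 9F 98 BD.
Offset 11: leading byte 0xE1 = 11100001 → 3-byte char #4 = E1 9B 88.
Offset 14: leading byte 0xF2 = 11110010 → 4-byte char #5 = F2 B2 88 98.
Offset 18: leading byte 0xF2 = 11110010 → 4-byte char #6 = F2 83 A1 8D.
Offset 22: leading byte 0xE3 = 11100011 → 3-byte char #7 = E3 B6 A0.
Offset 25: leading byte 0xF0 = 11110000 → 4-byte char #8 = F0 9F 98 AB.
Offset 29: leading byte 0xF1 = 11110001 → 4-byte char #9 = F1 8E A9 B7.
Offset 33: leading byte 0xC9 = 11001001 → 2-byte char #10 = C9 93.
Offset 35: leading byte 0xED = 11101101 → 3-byte char #11 = ED 98 98.
Leading byte 0xED = 11101101 matches 1110xxxx → 3-byte sequence.
Byte 1: 0xED = 11101101, payload 1101 (4 bits).
Byte 2: 0x98 = 10011000 (10xxxxxx ✓), payload 011000.
Byte 3: 0x98 = 10011000 (10xxxxxx ✓), payload 011000.
Concatenate: 1101011000011000 = 0xD618 (16 bits → U+D618).

U+D618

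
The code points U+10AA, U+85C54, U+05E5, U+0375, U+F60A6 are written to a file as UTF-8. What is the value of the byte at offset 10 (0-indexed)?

0xB5

U+10AA → 3-byte form E1 82 AA at offsets 0–2.
U+85C54 → 4-byte form F2 85 B1 94 at offsets 3–6.
U+05E5 → 2-byte form D7 A5 at offsets 7–8.
U+0375 → 2-byte form CD B5 at offsets 9–10.
Offset 10 falls in char 4's range; it's byte 2 of CD B5 = 0xB5.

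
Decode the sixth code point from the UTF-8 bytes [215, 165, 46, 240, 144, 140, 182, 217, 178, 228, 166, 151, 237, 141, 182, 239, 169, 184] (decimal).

Offset 0: leading byte 0xD7 = 11010111 → 2-byte char #1 = D7 A5.
Offset 2: leading byte 0x2E = 00101110 → 1-byte char #2 = 2E.
Offset 3: leading byte 0xF0 = 11110000 → 4-byte char #3 = F0 90 8C B6.
Offset 7: leading byte 0xD9 = 11011001 → 2-byte char #4 = D9 B2.
Offset 9: leading byte 0xE4 = 11100100 → 3-byte char #5 = E4 A6 97.
Offset 12: leading byte 0xED = 11101101 → 3-byte char #6 = ED 8D B6.
Leading byte 0xED = 11101101 matches 1110xxxx → 3-byte sequence.
Byte 1: 0xED = 11101101, payload 1101 (4 bits).
Byte 2: 0x8D = 10001101 (10xxxxxx ✓), payload 001101.
Byte 3: 0xB6 = 10110110 (10xxxxxx ✓), payload 110110.
Concatenate: 1101001101110110 = 0xD376 (16 bits → U+D376).

U+D376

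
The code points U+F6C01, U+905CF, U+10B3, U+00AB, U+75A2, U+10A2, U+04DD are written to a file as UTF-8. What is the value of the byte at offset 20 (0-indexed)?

0x9D

U+F6C01 → 4-byte form F3 B6 B0 81 at offsets 0–3.
U+905CF → 4-byte form F2 90 97 8F at offsets 4–7.
U+10B3 → 3-byte form E1 82 B3 at offsets 8–10.
U+00AB → 2-byte form C2 AB at offsets 11–12.
U+75A2 → 3-byte form E7 96 A2 at offsets 13–15.
U+10A2 → 3-byte form E1 82 A2 at offsets 16–18.
U+04DD → 2-byte form D3 9D at offsets 19–20.
Offset 20 falls in char 7's range; it's byte 2 of D3 9D = 0x9D.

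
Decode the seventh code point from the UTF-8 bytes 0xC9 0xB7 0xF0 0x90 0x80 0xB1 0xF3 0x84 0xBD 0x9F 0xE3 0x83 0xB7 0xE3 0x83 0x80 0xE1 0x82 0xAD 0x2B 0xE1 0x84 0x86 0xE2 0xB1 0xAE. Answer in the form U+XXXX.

U+002B

Offset 0: leading byte 0xC9 = 11001001 → 2-byte char #1 = C9 B7.
Offset 2: leading byte 0xF0 = 11110000 → 4-byte char #2 = F0 90 80 B1.
Offset 6: leading byte 0xF3 = 11110011 → 4-byte char #3 = F3 84 BD 9F.
Offset 10: leading byte 0xE3 = 11100011 → 3-byte char #4 = E3 83 B7.
Offset 13: leading byte 0xE3 = 11100011 → 3-byte char #5 = E3 83 80.
Offset 16: leading byte 0xE1 = 11100001 → 3-byte char #6 = E1 82 AD.
Offset 19: leading byte 0x2B = 00101011 → 1-byte char #7 = 2B.
Leading byte 0x2B = 00101011 matches 0xxxxxxx → 1-byte sequence.
Byte 1: 0x2B = 00101011, payload 0101011 (7 bits).
Concatenate: 0101011 = 0x2B (7 bits → U+002B).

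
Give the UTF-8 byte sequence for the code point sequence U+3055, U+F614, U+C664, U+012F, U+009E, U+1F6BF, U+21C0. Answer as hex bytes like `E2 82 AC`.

E3 81 95 EF 98 94 EC 99 A4 C4 AF C2 9E F0 9F 9A BF E2 87 80

U+3055: 3-byte form → E3 81 95.
U+F614: 3-byte form → EF 98 94.
U+C664: 3-byte form → EC 99 A4.
U+012F: 2-byte form → C4 AF.
U+009E: 2-byte form → C2 9E.
U+1F6BF: 4-byte form → F0 9F 9A BF.
U+21C0: 3-byte form → E2 87 80.
Concatenated (20 bytes): E3 81 95 EF 98 94 EC 99 A4 C4 AF C2 9E F0 9F 9A BF E2 87 80.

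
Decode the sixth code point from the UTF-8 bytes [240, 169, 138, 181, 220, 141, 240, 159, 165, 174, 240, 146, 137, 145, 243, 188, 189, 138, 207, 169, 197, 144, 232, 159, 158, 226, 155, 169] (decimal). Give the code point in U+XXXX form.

Offset 0: leading byte 0xF0 = 11110000 → 4-byte char #1 = F0 A9 8A B5.
Offset 4: leading byte 0xDC = 11011100 → 2-byte char #2 = DC 8D.
Offset 6: leading byte 0xF0 = 11110000 → 4-byte char #3 = F0 9F A5 AE.
Offset 10: leading byte 0xF0 = 11110000 → 4-byte char #4 = F0 92 89 91.
Offset 14: leading byte 0xF3 = 11110011 → 4-byte char #5 = F3 BC BD 8A.
Offset 18: leading byte 0xCF = 11001111 → 2-byte char #6 = CF A9.
Leading byte 0xCF = 11001111 matches 110xxxxx → 2-byte sequence.
Byte 1: 0xCF = 11001111, payload 01111 (5 bits).
Byte 2: 0xA9 = 10101001 (10xxxxxx ✓), payload 101001.
Concatenate: 01111101001 = 0x3E9 (11 bits → U+03E9).

U+03E9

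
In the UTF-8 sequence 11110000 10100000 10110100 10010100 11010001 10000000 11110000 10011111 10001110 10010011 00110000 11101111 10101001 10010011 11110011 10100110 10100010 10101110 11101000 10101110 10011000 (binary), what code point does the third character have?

Offset 0: leading byte 0xF0 = 11110000 → 4-byte char #1 = F0 A0 B4 94.
Offset 4: leading byte 0xD1 = 11010001 → 2-byte char #2 = D1 80.
Offset 6: leading byte 0xF0 = 11110000 → 4-byte char #3 = F0 9F 8E 93.
Leading byte 0xF0 = 11110000 matches 11110xxx → 4-byte sequence.
Byte 1: 0xF0 = 11110000, payload 000 (3 bits).
Byte 2: 0x9F = 10011111 (10xxxxxx ✓), payload 011111.
Byte 3: 0x8E = 10001110 (10xxxxxx ✓), payload 001110.
Byte 4: 0x93 = 10010011 (10xxxxxx ✓), payload 010011.
Concatenate: 000011111001110010011 = 0x1F393 (21 bits → U+1F393).

U+1F393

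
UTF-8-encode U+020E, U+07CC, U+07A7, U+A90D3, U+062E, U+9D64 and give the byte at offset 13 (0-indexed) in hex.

0xB5

U+020E → 2-byte form C8 8E at offsets 0–1.
U+07CC → 2-byte form DF 8C at offsets 2–3.
U+07A7 → 2-byte form DE A7 at offsets 4–5.
U+A90D3 → 4-byte form F2 A9 83 93 at offsets 6–9.
U+062E → 2-byte form D8 AE at offsets 10–11.
U+9D64 → 3-byte form E9 B5 A4 at offsets 12–14.
Offset 13 falls in char 6's range; it's byte 2 of E9 B5 A4 = 0xB5.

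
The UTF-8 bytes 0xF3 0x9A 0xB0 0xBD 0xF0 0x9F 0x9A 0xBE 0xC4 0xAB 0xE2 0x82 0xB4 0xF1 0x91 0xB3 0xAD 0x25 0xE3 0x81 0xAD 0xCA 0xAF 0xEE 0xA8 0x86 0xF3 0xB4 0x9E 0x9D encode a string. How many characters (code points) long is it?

10

Byte at offset 0: 0xF3 = 11110011 → 4-byte char (#1). Advance 4.
Byte at offset 4: 0xF0 = 11110000 → 4-byte char (#2). Advance 4.
Byte at offset 8: 0xC4 = 11000100 → 2-byte char (#3). Advance 2.
Byte at offset 10: 0xE2 = 11100010 → 3-byte char (#4). Advance 3.
Byte at offset 13: 0xF1 = 11110001 → 4-byte char (#5). Advance 4.
Byte at offset 17: 0x25 = 00100101 → 1-byte char (#6). Advance 1.
Byte at offset 18: 0xE3 = 11100011 → 3-byte char (#7). Advance 3.
Byte at offset 21: 0xCA = 11001010 → 2-byte char (#8). Advance 2.
Byte at offset 23: 0xEE = 11101110 → 3-byte char (#9). Advance 3.
Byte at offset 26: 0xF3 = 11110011 → 4-byte char (#10). Advance 4.
Reached end at offset 30 after 10 code points.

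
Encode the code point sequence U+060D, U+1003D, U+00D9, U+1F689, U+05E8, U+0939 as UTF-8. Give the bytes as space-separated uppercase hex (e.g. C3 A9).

D8 8D F0 90 80 BD C3 99 F0 9F 9A 89 D7 A8 E0 A4 B9

U+060D: 2-byte form → D8 8D.
U+1003D: 4-byte form → F0 90 80 BD.
U+00D9: 2-byte form → C3 99.
U+1F689: 4-byte form → F0 9F 9A 89.
U+05E8: 2-byte form → D7 A8.
U+0939: 3-byte form → E0 A4 B9.
Concatenated (17 bytes): D8 8D F0 90 80 BD C3 99 F0 9F 9A 89 D7 A8 E0 A4 B9.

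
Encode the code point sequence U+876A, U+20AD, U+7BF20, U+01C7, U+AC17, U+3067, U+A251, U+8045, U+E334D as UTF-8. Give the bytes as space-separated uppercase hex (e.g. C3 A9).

E8 9D AA E2 82 AD F1 BB BC A0 C7 87 EA B0 97 E3 81 A7 EA 89 91 E8 81 85 F3 A3 8D 8D

U+876A: 3-byte form → E8 9D AA.
U+20AD: 3-byte form → E2 82 AD.
U+7BF20: 4-byte form → F1 BB BC A0.
U+01C7: 2-byte form → C7 87.
U+AC17: 3-byte form → EA B0 97.
U+3067: 3-byte form → E3 81 A7.
U+A251: 3-byte form → EA 89 91.
U+8045: 3-byte form → E8 81 85.
U+E334D: 4-byte form → F3 A3 8D 8D.
Concatenated (28 bytes): E8 9D AA E2 82 AD F1 BB BC A0 C7 87 EA B0 97 E3 81 A7 EA 89 91 E8 81 85 F3 A3 8D 8D.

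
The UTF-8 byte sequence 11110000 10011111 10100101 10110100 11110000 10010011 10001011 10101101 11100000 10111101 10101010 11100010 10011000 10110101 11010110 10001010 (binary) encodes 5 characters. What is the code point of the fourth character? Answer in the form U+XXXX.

U+2635

Offset 0: leading byte 0xF0 = 11110000 → 4-byte char #1 = F0 9F A5 B4.
Offset 4: leading byte 0xF0 = 11110000 → 4-byte char #2 = F0 93 8B AD.
Offset 8: leading byte 0xE0 = 11100000 → 3-byte char #3 = E0 BD AA.
Offset 11: leading byte 0xE2 = 11100010 → 3-byte char #4 = E2 98 B5.
Leading byte 0xE2 = 11100010 matches 1110xxxx → 3-byte sequence.
Byte 1: 0xE2 = 11100010, payload 0010 (4 bits).
Byte 2: 0x98 = 10011000 (10xxxxxx ✓), payload 011000.
Byte 3: 0xB5 = 10110101 (10xxxxxx ✓), payload 110101.
Concatenate: 0010011000110101 = 0x2635 (16 bits → U+2635).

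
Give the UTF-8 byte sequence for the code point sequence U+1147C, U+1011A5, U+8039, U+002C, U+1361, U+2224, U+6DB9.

U+1147C: 4-byte form → F0 91 91 BC.
U+1011A5: 4-byte form → F4 81 86 A5.
U+8039: 3-byte form → E8 80 B9.
U+002C: 1-byte form → 2C.
U+1361: 3-byte form → E1 8D A1.
U+2224: 3-byte form → E2 88 A4.
U+6DB9: 3-byte form → E6 B6 B9.
Concatenated (21 bytes): F0 91 91 BC F4 81 86 A5 E8 80 B9 2C E1 8D A1 E2 88 A4 E6 B6 B9.

F0 91 91 BC F4 81 86 A5 E8 80 B9 2C E1 8D A1 E2 88 A4 E6 B6 B9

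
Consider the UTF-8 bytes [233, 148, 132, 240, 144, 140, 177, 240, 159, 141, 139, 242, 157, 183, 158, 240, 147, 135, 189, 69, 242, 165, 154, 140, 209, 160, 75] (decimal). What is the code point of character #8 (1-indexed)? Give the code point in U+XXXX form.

U+0460

Offset 0: leading byte 0xE9 = 11101001 → 3-byte char #1 = E9 94 84.
Offset 3: leading byte 0xF0 = 11110000 → 4-byte char #2 = F0 90 8C B1.
Offset 7: leading byte 0xF0 = 11110000 → 4-byte char #3 = F0 9F 8D 8B.
Offset 11: leading byte 0xF2 = 11110010 → 4-byte char #4 = F2 9D B7 9E.
Offset 15: leading byte 0xF0 = 11110000 → 4-byte char #5 = F0 93 87 BD.
Offset 19: leading byte 0x45 = 01000101 → 1-byte char #6 = 45.
Offset 20: leading byte 0xF2 = 11110010 → 4-byte char #7 = F2 A5 9A 8C.
Offset 24: leading byte 0xD1 = 11010001 → 2-byte char #8 = D1 A0.
Leading byte 0xD1 = 11010001 matches 110xxxxx → 2-byte sequence.
Byte 1: 0xD1 = 11010001, payload 10001 (5 bits).
Byte 2: 0xA0 = 10100000 (10xxxxxx ✓), payload 100000.
Concatenate: 10001100000 = 0x460 (11 bits → U+0460).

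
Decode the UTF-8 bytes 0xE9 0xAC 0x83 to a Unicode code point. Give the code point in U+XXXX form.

U+9B03

Leading byte 0xE9 = 11101001 matches 1110xxxx → 3-byte sequence.
Byte 1: 0xE9 = 11101001, payload 1001 (4 bits).
Byte 2: 0xAC = 10101100 (10xxxxxx ✓), payload 101100.
Byte 3: 0x83 = 10000011 (10xxxxxx ✓), payload 000011.
Concatenate: 1001101100000011 = 0x9B03 (16 bits → U+9B03).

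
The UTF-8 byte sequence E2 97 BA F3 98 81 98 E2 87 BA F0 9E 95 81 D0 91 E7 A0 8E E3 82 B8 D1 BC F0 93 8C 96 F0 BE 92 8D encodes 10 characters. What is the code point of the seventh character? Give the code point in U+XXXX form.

U+30B8

Offset 0: leading byte 0xE2 = 11100010 → 3-byte char #1 = E2 97 BA.
Offset 3: leading byte 0xF3 = 11110011 → 4-byte char #2 = F3 98 81 98.
Offset 7: leading byte 0xE2 = 11100010 → 3-byte char #3 = E2 87 BA.
Offset 10: leading byte 0xF0 = 11110000 → 4-byte char #4 = F0 9E 95 81.
Offset 14: leading byte 0xD0 = 11010000 → 2-byte char #5 = D0 91.
Offset 16: leading byte 0xE7 = 11100111 → 3-byte char #6 = E7 A0 8E.
Offset 19: leading byte 0xE3 = 11100011 → 3-byte char #7 = E3 82 B8.
Leading byte 0xE3 = 11100011 matches 1110xxxx → 3-byte sequence.
Byte 1: 0xE3 = 11100011, payload 0011 (4 bits).
Byte 2: 0x82 = 10000010 (10xxxxxx ✓), payload 000010.
Byte 3: 0xB8 = 10111000 (10xxxxxx ✓), payload 111000.
Concatenate: 0011000010111000 = 0x30B8 (16 bits → U+30B8).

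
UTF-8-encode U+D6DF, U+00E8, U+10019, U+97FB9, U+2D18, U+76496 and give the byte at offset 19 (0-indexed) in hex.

U+D6DF → 3-byte form ED 9B 9F at offsets 0–2.
U+00E8 → 2-byte form C3 A8 at offsets 3–4.
U+10019 → 4-byte form F0 90 80 99 at offsets 5–8.
U+97FB9 → 4-byte form F2 97 BE B9 at offsets 9–12.
U+2D18 → 3-byte form E2 B4 98 at offsets 13–15.
U+76496 → 4-byte form F1 B6 92 96 at offsets 16–19.
Offset 19 falls in char 6's range; it's byte 4 of F1 B6 92 96 = 0x96.

0x96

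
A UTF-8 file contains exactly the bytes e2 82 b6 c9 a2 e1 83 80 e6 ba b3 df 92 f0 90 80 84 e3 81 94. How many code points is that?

Byte at offset 0: 0xE2 = 11100010 → 3-byte char (#1). Advance 3.
Byte at offset 3: 0xC9 = 11001001 → 2-byte char (#2). Advance 2.
Byte at offset 5: 0xE1 = 11100001 → 3-byte char (#3). Advance 3.
Byte at offset 8: 0xE6 = 11100110 → 3-byte char (#4). Advance 3.
Byte at offset 11: 0xDF = 11011111 → 2-byte char (#5). Advance 2.
Byte at offset 13: 0xF0 = 11110000 → 4-byte char (#6). Advance 4.
Byte at offset 17: 0xE3 = 11100011 → 3-byte char (#7). Advance 3.
Reached end at offset 20 after 7 code points.

7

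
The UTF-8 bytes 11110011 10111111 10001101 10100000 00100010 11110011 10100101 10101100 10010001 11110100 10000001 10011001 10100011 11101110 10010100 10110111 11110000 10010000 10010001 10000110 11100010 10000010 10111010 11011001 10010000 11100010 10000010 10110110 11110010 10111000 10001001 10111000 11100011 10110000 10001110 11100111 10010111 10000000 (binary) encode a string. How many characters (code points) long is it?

Byte at offset 0: 0xF3 = 11110011 → 4-byte char (#1). Advance 4.
Byte at offset 4: 0x22 = 00100010 → 1-byte char (#2). Advance 1.
Byte at offset 5: 0xF3 = 11110011 → 4-byte char (#3). Advance 4.
Byte at offset 9: 0xF4 = 11110100 → 4-byte char (#4). Advance 4.
Byte at offset 13: 0xEE = 11101110 → 3-byte char (#5). Advance 3.
Byte at offset 16: 0xF0 = 11110000 → 4-byte char (#6). Advance 4.
Byte at offset 20: 0xE2 = 11100010 → 3-byte char (#7). Advance 3.
Byte at offset 23: 0xD9 = 11011001 → 2-byte char (#8). Advance 2.
Byte at offset 25: 0xE2 = 11100010 → 3-byte char (#9). Advance 3.
Byte at offset 28: 0xF2 = 11110010 → 4-byte char (#10). Advance 4.
Byte at offset 32: 0xE3 = 11100011 → 3-byte char (#11). Advance 3.
Byte at offset 35: 0xE7 = 11100111 → 3-byte char (#12). Advance 3.
Reached end at offset 38 after 12 code points.

12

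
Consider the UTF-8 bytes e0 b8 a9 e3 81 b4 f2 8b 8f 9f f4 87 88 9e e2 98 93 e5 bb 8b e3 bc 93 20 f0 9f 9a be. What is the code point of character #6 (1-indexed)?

Offset 0: leading byte 0xE0 = 11100000 → 3-byte char #1 = E0 B8 A9.
Offset 3: leading byte 0xE3 = 11100011 → 3-byte char #2 = E3 81 B4.
Offset 6: leading byte 0xF2 = 11110010 → 4-byte char #3 = F2 8B 8F 9F.
Offset 10: leading byte 0xF4 = 11110100 → 4-byte char #4 = F4 87 88 9E.
Offset 14: leading byte 0xE2 = 11100010 → 3-byte char #5 = E2 98 93.
Offset 17: leading byte 0xE5 = 11100101 → 3-byte char #6 = E5 BB 8B.
Leading byte 0xE5 = 11100101 matches 1110xxxx → 3-byte sequence.
Byte 1: 0xE5 = 11100101, payload 0101 (4 bits).
Byte 2: 0xBB = 10111011 (10xxxxxx ✓), payload 111011.
Byte 3: 0x8B = 10001011 (10xxxxxx ✓), payload 001011.
Concatenate: 0101111011001011 = 0x5ECB (16 bits → U+5ECB).

U+5ECB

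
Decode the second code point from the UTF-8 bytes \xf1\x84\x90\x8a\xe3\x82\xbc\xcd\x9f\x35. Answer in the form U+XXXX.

U+30BC

Offset 0: leading byte 0xF1 = 11110001 → 4-byte char #1 = F1 84 90 8A.
Offset 4: leading byte 0xE3 = 11100011 → 3-byte char #2 = E3 82 BC.
Leading byte 0xE3 = 11100011 matches 1110xxxx → 3-byte sequence.
Byte 1: 0xE3 = 11100011, payload 0011 (4 bits).
Byte 2: 0x82 = 10000010 (10xxxxxx ✓), payload 000010.
Byte 3: 0xBC = 10111100 (10xxxxxx ✓), payload 111100.
Concatenate: 0011000010111100 = 0x30BC (16 bits → U+30BC).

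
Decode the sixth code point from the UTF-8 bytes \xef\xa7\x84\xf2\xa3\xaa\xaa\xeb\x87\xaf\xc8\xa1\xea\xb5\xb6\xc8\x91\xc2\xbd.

U+0211

Offset 0: leading byte 0xEF = 11101111 → 3-byte char #1 = EF A7 84.
Offset 3: leading byte 0xF2 = 11110010 → 4-byte char #2 = F2 A3 AA AA.
Offset 7: leading byte 0xEB = 11101011 → 3-byte char #3 = EB 87 AF.
Offset 10: leading byte 0xC8 = 11001000 → 2-byte char #4 = C8 A1.
Offset 12: leading byte 0xEA = 11101010 → 3-byte char #5 = EA B5 B6.
Offset 15: leading byte 0xC8 = 11001000 → 2-byte char #6 = C8 91.
Leading byte 0xC8 = 11001000 matches 110xxxxx → 2-byte sequence.
Byte 1: 0xC8 = 11001000, payload 01000 (5 bits).
Byte 2: 0x91 = 10010001 (10xxxxxx ✓), payload 010001.
Concatenate: 01000010001 = 0x211 (11 bits → U+0211).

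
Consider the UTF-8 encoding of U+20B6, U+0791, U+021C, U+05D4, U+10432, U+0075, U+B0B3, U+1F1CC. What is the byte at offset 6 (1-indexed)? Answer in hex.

0xC8

1-indexed offset 6 is 0-indexed offset 5.
U+20B6 → 3-byte form E2 82 B6 at offsets 0–2.
U+0791 → 2-byte form DE 91 at offsets 3–4.
U+021C → 2-byte form C8 9C at offsets 5–6.
Offset 5 falls in char 3's range; it's byte 1 of C8 9C = 0xC8.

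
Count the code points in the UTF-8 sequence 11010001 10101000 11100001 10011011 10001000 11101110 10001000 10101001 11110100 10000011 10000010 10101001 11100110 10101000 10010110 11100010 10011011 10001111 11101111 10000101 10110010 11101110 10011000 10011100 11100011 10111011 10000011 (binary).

9

Byte at offset 0: 0xD1 = 11010001 → 2-byte char (#1). Advance 2.
Byte at offset 2: 0xE1 = 11100001 → 3-byte char (#2). Advance 3.
Byte at offset 5: 0xEE = 11101110 → 3-byte char (#3). Advance 3.
Byte at offset 8: 0xF4 = 11110100 → 4-byte char (#4). Advance 4.
Byte at offset 12: 0xE6 = 11100110 → 3-byte char (#5). Advance 3.
Byte at offset 15: 0xE2 = 11100010 → 3-byte char (#6). Advance 3.
Byte at offset 18: 0xEF = 11101111 → 3-byte char (#7). Advance 3.
Byte at offset 21: 0xEE = 11101110 → 3-byte char (#8). Advance 3.
Byte at offset 24: 0xE3 = 11100011 → 3-byte char (#9). Advance 3.
Reached end at offset 27 after 9 code points.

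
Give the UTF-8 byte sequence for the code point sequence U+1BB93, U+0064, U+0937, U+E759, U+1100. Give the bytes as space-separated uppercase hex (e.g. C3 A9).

U+1BB93: 4-byte form → F0 9B AE 93.
U+0064: 1-byte form → 64.
U+0937: 3-byte form → E0 A4 B7.
U+E759: 3-byte form → EE 9D 99.
U+1100: 3-byte form → E1 84 80.
Concatenated (14 bytes): F0 9B AE 93 64 E0 A4 B7 EE 9D 99 E1 84 80.

F0 9B AE 93 64 E0 A4 B7 EE 9D 99 E1 84 80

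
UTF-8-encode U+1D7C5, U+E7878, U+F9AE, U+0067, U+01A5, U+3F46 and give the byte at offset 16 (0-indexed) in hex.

U+1D7C5 → 4-byte form F0 9D 9F 85 at offsets 0–3.
U+E7878 → 4-byte form F3 A7 A1 B8 at offsets 4–7.
U+F9AE → 3-byte form EF A6 AE at offsets 8–10.
U+0067 → 1-byte form 67 at offsets 11–11.
U+01A5 → 2-byte form C6 A5 at offsets 12–13.
U+3F46 → 3-byte form E3 BD 86 at offsets 14–16.
Offset 16 falls in char 6's range; it's byte 3 of E3 BD 86 = 0x86.

0x86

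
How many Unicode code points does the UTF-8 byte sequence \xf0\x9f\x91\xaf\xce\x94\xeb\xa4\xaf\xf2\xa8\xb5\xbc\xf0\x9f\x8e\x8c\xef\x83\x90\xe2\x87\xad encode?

7

Byte at offset 0: 0xF0 = 11110000 → 4-byte char (#1). Advance 4.
Byte at offset 4: 0xCE = 11001110 → 2-byte char (#2). Advance 2.
Byte at offset 6: 0xEB = 11101011 → 3-byte char (#3). Advance 3.
Byte at offset 9: 0xF2 = 11110010 → 4-byte char (#4). Advance 4.
Byte at offset 13: 0xF0 = 11110000 → 4-byte char (#5). Advance 4.
Byte at offset 17: 0xEF = 11101111 → 3-byte char (#6). Advance 3.
Byte at offset 20: 0xE2 = 11100010 → 3-byte char (#7). Advance 3.
Reached end at offset 23 after 7 code points.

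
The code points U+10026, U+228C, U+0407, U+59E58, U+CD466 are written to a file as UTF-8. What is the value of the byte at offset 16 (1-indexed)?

0x91

1-indexed offset 16 is 0-indexed offset 15.
U+10026 → 4-byte form F0 90 80 A6 at offsets 0–3.
U+228C → 3-byte form E2 8A 8C at offsets 4–6.
U+0407 → 2-byte form D0 87 at offsets 7–8.
U+59E58 → 4-byte form F1 99 B9 98 at offsets 9–12.
U+CD466 → 4-byte form F3 8D 91 A6 at offsets 13–16.
Offset 15 falls in char 5's range; it's byte 3 of F3 8D 91 A6 = 0x91.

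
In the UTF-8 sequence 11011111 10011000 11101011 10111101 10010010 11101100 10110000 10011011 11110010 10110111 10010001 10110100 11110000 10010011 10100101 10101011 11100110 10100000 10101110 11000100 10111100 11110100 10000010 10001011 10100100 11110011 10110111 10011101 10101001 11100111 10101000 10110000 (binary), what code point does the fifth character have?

U+1396B

Offset 0: leading byte 0xDF = 11011111 → 2-byte char #1 = DF 98.
Offset 2: leading byte 0xEB = 11101011 → 3-byte char #2 = EB BD 92.
Offset 5: leading byte 0xEC = 11101100 → 3-byte char #3 = EC B0 9B.
Offset 8: leading byte 0xF2 = 11110010 → 4-byte char #4 = F2 B7 91 B4.
Offset 12: leading byte 0xF0 = 11110000 → 4-byte char #5 = F0 93 A5 AB.
Leading byte 0xF0 = 11110000 matches 11110xxx → 4-byte sequence.
Byte 1: 0xF0 = 11110000, payload 000 (3 bits).
Byte 2: 0x93 = 10010011 (10xxxxxx ✓), payload 010011.
Byte 3: 0xA5 = 10100101 (10xxxxxx ✓), payload 100101.
Byte 4: 0xAB = 10101011 (10xxxxxx ✓), payload 101011.
Concatenate: 000010011100101101011 = 0x1396B (21 bits → U+1396B).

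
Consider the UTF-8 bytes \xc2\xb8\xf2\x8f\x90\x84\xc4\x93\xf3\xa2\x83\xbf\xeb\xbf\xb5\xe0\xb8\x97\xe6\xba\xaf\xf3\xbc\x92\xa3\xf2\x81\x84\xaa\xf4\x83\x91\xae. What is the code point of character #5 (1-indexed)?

U+BFF5

Offset 0: leading byte 0xC2 = 11000010 → 2-byte char #1 = C2 B8.
Offset 2: leading byte 0xF2 = 11110010 → 4-byte char #2 = F2 8F 90 84.
Offset 6: leading byte 0xC4 = 11000100 → 2-byte char #3 = C4 93.
Offset 8: leading byte 0xF3 = 11110011 → 4-byte char #4 = F3 A2 83 BF.
Offset 12: leading byte 0xEB = 11101011 → 3-byte char #5 = EB BF B5.
Leading byte 0xEB = 11101011 matches 1110xxxx → 3-byte sequence.
Byte 1: 0xEB = 11101011, payload 1011 (4 bits).
Byte 2: 0xBF = 10111111 (10xxxxxx ✓), payload 111111.
Byte 3: 0xB5 = 10110101 (10xxxxxx ✓), payload 110101.
Concatenate: 1011111111110101 = 0xBFF5 (16 bits → U+BFF5).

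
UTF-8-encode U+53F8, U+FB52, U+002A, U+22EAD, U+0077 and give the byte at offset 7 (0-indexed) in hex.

0xF0

U+53F8 → 3-byte form E5 8F B8 at offsets 0–2.
U+FB52 → 3-byte form EF AD 92 at offsets 3–5.
U+002A → 1-byte form 2A at offsets 6–6.
U+22EAD → 4-byte form F0 A2 BA AD at offsets 7–10.
Offset 7 falls in char 4's range; it's byte 1 of F0 A2 BA AD = 0xF0.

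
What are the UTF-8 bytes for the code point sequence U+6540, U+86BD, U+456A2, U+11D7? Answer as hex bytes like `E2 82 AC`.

E6 95 80 E8 9A BD F1 85 9A A2 E1 87 97

U+6540: 3-byte form → E6 95 80.
U+86BD: 3-byte form → E8 9A BD.
U+456A2: 4-byte form → F1 85 9A A2.
U+11D7: 3-byte form → E1 87 97.
Concatenated (13 bytes): E6 95 80 E8 9A BD F1 85 9A A2 E1 87 97.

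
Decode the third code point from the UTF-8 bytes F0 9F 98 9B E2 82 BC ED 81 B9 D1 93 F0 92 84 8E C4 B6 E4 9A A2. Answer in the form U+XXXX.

U+D079

Offset 0: leading byte 0xF0 = 11110000 → 4-byte char #1 = F0 9F 98 9B.
Offset 4: leading byte 0xE2 = 11100010 → 3-byte char #2 = E2 82 BC.
Offset 7: leading byte 0xED = 11101101 → 3-byte char #3 = ED 81 B9.
Leading byte 0xED = 11101101 matches 1110xxxx → 3-byte sequence.
Byte 1: 0xED = 11101101, payload 1101 (4 bits).
Byte 2: 0x81 = 10000001 (10xxxxxx ✓), payload 000001.
Byte 3: 0xB9 = 10111001 (10xxxxxx ✓), payload 111001.
Concatenate: 1101000001111001 = 0xD079 (16 bits → U+D079).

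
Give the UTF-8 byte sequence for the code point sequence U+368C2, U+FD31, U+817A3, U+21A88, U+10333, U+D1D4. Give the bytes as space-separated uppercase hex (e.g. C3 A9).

F0 B6 A3 82 EF B4 B1 F2 81 9E A3 F0 A1 AA 88 F0 90 8C B3 ED 87 94

U+368C2: 4-byte form → F0 B6 A3 82.
U+FD31: 3-byte form → EF B4 B1.
U+817A3: 4-byte form → F2 81 9E A3.
U+21A88: 4-byte form → F0 A1 AA 88.
U+10333: 4-byte form → F0 90 8C B3.
U+D1D4: 3-byte form → ED 87 94.
Concatenated (22 bytes): F0 B6 A3 82 EF B4 B1 F2 81 9E A3 F0 A1 AA 88 F0 90 8C B3 ED 87 94.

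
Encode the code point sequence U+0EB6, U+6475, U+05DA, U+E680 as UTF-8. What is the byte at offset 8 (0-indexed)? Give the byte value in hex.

0xEE

U+0EB6 → 3-byte form E0 BA B6 at offsets 0–2.
U+6475 → 3-byte form E6 91 B5 at offsets 3–5.
U+05DA → 2-byte form D7 9A at offsets 6–7.
U+E680 → 3-byte form EE 9A 80 at offsets 8–10.
Offset 8 falls in char 4's range; it's byte 1 of EE 9A 80 = 0xEE.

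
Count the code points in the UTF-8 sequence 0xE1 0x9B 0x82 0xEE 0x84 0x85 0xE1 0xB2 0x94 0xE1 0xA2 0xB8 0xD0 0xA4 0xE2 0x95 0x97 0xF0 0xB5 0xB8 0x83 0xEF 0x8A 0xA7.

8

Byte at offset 0: 0xE1 = 11100001 → 3-byte char (#1). Advance 3.
Byte at offset 3: 0xEE = 11101110 → 3-byte char (#2). Advance 3.
Byte at offset 6: 0xE1 = 11100001 → 3-byte char (#3). Advance 3.
Byte at offset 9: 0xE1 = 11100001 → 3-byte char (#4). Advance 3.
Byte at offset 12: 0xD0 = 11010000 → 2-byte char (#5). Advance 2.
Byte at offset 14: 0xE2 = 11100010 → 3-byte char (#6). Advance 3.
Byte at offset 17: 0xF0 = 11110000 → 4-byte char (#7). Advance 4.
Byte at offset 21: 0xEF = 11101111 → 3-byte char (#8). Advance 3.
Reached end at offset 24 after 8 code points.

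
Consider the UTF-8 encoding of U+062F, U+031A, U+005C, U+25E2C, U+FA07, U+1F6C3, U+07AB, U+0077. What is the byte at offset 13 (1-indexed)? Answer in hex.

1-indexed offset 13 is 0-indexed offset 12.
U+062F → 2-byte form D8 AF at offsets 0–1.
U+031A → 2-byte form CC 9A at offsets 2–3.
U+005C → 1-byte form 5C at offsets 4–4.
U+25E2C → 4-byte form F0 A5 B8 AC at offsets 5–8.
U+FA07 → 3-byte form EF A8 87 at offsets 9–11.
U+1F6C3 → 4-byte form F0 9F 9B 83 at offsets 12–15.
Offset 12 falls in char 6's range; it's byte 1 of F0 9F 9B 83 = 0xF0.

0xF0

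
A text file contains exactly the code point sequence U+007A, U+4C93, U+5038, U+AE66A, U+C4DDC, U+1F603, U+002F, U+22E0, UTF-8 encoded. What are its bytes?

U+007A: 1-byte form → 7A.
U+4C93: 3-byte form → E4 B2 93.
U+5038: 3-byte form → E5 80 B8.
U+AE66A: 4-byte form → F2 AE 99 AA.
U+C4DDC: 4-byte form → F3 84 B7 9C.
U+1F603: 4-byte form → F0 9F 98 83.
U+002F: 1-byte form → 2F.
U+22E0: 3-byte form → E2 8B A0.
Concatenated (23 bytes): 7A E4 B2 93 E5 80 B8 F2 AE 99 AA F3 84 B7 9C F0 9F 98 83 2F E2 8B A0.

7A E4 B2 93 E5 80 B8 F2 AE 99 AA F3 84 B7 9C F0 9F 98 83 2F E2 8B A0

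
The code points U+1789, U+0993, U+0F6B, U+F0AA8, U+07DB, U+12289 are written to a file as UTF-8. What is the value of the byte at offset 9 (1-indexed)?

0xAB

1-indexed offset 9 is 0-indexed offset 8.
U+1789 → 3-byte form E1 9E 89 at offsets 0–2.
U+0993 → 3-byte form E0 A6 93 at offsets 3–5.
U+0F6B → 3-byte form E0 BD AB at offsets 6–8.
Offset 8 falls in char 3's range; it's byte 3 of E0 BD AB = 0xAB.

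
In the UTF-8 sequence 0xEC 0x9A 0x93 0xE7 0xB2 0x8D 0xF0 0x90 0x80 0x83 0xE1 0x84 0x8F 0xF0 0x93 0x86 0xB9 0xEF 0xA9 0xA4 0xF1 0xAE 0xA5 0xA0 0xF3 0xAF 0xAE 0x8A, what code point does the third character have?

U+10003

Offset 0: leading byte 0xEC = 11101100 → 3-byte char #1 = EC 9A 93.
Offset 3: leading byte 0xE7 = 11100111 → 3-byte char #2 = E7 B2 8D.
Offset 6: leading byte 0xF0 = 11110000 → 4-byte char #3 = F0 90 80 83.
Leading byte 0xF0 = 11110000 matches 11110xxx → 4-byte sequence.
Byte 1: 0xF0 = 11110000, payload 000 (3 bits).
Byte 2: 0x90 = 10010000 (10xxxxxx ✓), payload 010000.
Byte 3: 0x80 = 10000000 (10xxxxxx ✓), payload 000000.
Byte 4: 0x83 = 10000011 (10xxxxxx ✓), payload 000011.
Concatenate: 000010000000000000011 = 0x10003 (21 bits → U+10003).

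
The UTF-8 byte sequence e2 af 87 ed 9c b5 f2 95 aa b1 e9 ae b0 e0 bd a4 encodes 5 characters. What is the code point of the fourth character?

U+9BB0

Offset 0: leading byte 0xE2 = 11100010 → 3-byte char #1 = E2 AF 87.
Offset 3: leading byte 0xED = 11101101 → 3-byte char #2 = ED 9C B5.
Offset 6: leading byte 0xF2 = 11110010 → 4-byte char #3 = F2 95 AA B1.
Offset 10: leading byte 0xE9 = 11101001 → 3-byte char #4 = E9 AE B0.
Leading byte 0xE9 = 11101001 matches 1110xxxx → 3-byte sequence.
Byte 1: 0xE9 = 11101001, payload 1001 (4 bits).
Byte 2: 0xAE = 10101110 (10xxxxxx ✓), payload 101110.
Byte 3: 0xB0 = 10110000 (10xxxxxx ✓), payload 110000.
Concatenate: 1001101110110000 = 0x9BB0 (16 bits → U+9BB0).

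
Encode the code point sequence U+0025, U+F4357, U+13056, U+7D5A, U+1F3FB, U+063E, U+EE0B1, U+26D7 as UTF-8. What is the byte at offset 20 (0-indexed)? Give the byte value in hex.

U+0025 → 1-byte form 25 at offsets 0–0.
U+F4357 → 4-byte form F3 B4 8D 97 at offsets 1–4.
U+13056 → 4-byte form F0 93 81 96 at offsets 5–8.
U+7D5A → 3-byte form E7 B5 9A at offsets 9–11.
U+1F3FB → 4-byte form F0 9F 8F BB at offsets 12–15.
U+063E → 2-byte form D8 BE at offsets 16–17.
U+EE0B1 → 4-byte form F3 AE 82 B1 at offsets 18–21.
Offset 20 falls in char 7's range; it's byte 3 of F3 AE 82 B1 = 0x82.

0x82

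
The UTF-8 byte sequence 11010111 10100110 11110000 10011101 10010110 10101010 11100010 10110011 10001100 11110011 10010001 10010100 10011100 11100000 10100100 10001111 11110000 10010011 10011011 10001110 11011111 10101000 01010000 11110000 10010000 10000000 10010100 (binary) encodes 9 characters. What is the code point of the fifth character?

U+090F

Offset 0: leading byte 0xD7 = 11010111 → 2-byte char #1 = D7 A6.
Offset 2: leading byte 0xF0 = 11110000 → 4-byte char #2 = F0 9D 96 AA.
Offset 6: leading byte 0xE2 = 11100010 → 3-byte char #3 = E2 B3 8C.
Offset 9: leading byte 0xF3 = 11110011 → 4-byte char #4 = F3 91 94 9C.
Offset 13: leading byte 0xE0 = 11100000 → 3-byte char #5 = E0 A4 8F.
Leading byte 0xE0 = 11100000 matches 1110xxxx → 3-byte sequence.
Byte 1: 0xE0 = 11100000, payload 0000 (4 bits).
Byte 2: 0xA4 = 10100100 (10xxxxxx ✓), payload 100100.
Byte 3: 0x8F = 10001111 (10xxxxxx ✓), payload 001111.
Concatenate: 0000100100001111 = 0x90F (16 bits → U+090F).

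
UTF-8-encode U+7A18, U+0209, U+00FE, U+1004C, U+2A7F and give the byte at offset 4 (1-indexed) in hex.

1-indexed offset 4 is 0-indexed offset 3.
U+7A18 → 3-byte form E7 A8 98 at offsets 0–2.
U+0209 → 2-byte form C8 89 at offsets 3–4.
Offset 3 falls in char 2's range; it's byte 1 of C8 89 = 0xC8.

0xC8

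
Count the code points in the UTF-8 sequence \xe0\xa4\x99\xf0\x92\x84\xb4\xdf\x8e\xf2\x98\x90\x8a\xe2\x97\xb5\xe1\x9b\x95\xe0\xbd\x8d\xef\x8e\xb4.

Byte at offset 0: 0xE0 = 11100000 → 3-byte char (#1). Advance 3.
Byte at offset 3: 0xF0 = 11110000 → 4-byte char (#2). Advance 4.
Byte at offset 7: 0xDF = 11011111 → 2-byte char (#3). Advance 2.
Byte at offset 9: 0xF2 = 11110010 → 4-byte char (#4). Advance 4.
Byte at offset 13: 0xE2 = 11100010 → 3-byte char (#5). Advance 3.
Byte at offset 16: 0xE1 = 11100001 → 3-byte char (#6). Advance 3.
Byte at offset 19: 0xE0 = 11100000 → 3-byte char (#7). Advance 3.
Byte at offset 22: 0xEF = 11101111 → 3-byte char (#8). Advance 3.
Reached end at offset 25 after 8 code points.

8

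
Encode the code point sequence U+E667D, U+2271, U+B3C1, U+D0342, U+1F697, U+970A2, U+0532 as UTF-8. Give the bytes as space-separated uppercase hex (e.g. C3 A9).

F3 A6 99 BD E2 89 B1 EB 8F 81 F3 90 8D 82 F0 9F 9A 97 F2 97 82 A2 D4 B2

U+E667D: 4-byte form → F3 A6 99 BD.
U+2271: 3-byte form → E2 89 B1.
U+B3C1: 3-byte form → EB 8F 81.
U+D0342: 4-byte form → F3 90 8D 82.
U+1F697: 4-byte form → F0 9F 9A 97.
U+970A2: 4-byte form → F2 97 82 A2.
U+0532: 2-byte form → D4 B2.
Concatenated (24 bytes): F3 A6 99 BD E2 89 B1 EB 8F 81 F3 90 8D 82 F0 9F 9A 97 F2 97 82 A2 D4 B2.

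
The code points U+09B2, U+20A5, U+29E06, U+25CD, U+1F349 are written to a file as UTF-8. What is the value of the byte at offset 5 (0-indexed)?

0xA5

U+09B2 → 3-byte form E0 A6 B2 at offsets 0–2.
U+20A5 → 3-byte form E2 82 A5 at offsets 3–5.
Offset 5 falls in char 2's range; it's byte 3 of E2 82 A5 = 0xA5.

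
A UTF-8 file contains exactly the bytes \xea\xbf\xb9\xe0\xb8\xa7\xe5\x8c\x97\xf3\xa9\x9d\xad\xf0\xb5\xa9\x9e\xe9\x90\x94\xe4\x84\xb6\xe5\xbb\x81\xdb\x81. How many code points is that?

9

Byte at offset 0: 0xEA = 11101010 → 3-byte char (#1). Advance 3.
Byte at offset 3: 0xE0 = 11100000 → 3-byte char (#2). Advance 3.
Byte at offset 6: 0xE5 = 11100101 → 3-byte char (#3). Advance 3.
Byte at offset 9: 0xF3 = 11110011 → 4-byte char (#4). Advance 4.
Byte at offset 13: 0xF0 = 11110000 → 4-byte char (#5). Advance 4.
Byte at offset 17: 0xE9 = 11101001 → 3-byte char (#6). Advance 3.
Byte at offset 20: 0xE4 = 11100100 → 3-byte char (#7). Advance 3.
Byte at offset 23: 0xE5 = 11100101 → 3-byte char (#8). Advance 3.
Byte at offset 26: 0xDB = 11011011 → 2-byte char (#9). Advance 2.
Reached end at offset 28 after 9 code points.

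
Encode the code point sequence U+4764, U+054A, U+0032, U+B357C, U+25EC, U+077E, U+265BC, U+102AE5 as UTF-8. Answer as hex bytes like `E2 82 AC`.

E4 9D A4 D5 8A 32 F2 B3 95 BC E2 97 AC DD BE F0 A6 96 BC F4 82 AB A5

U+4764: 3-byte form → E4 9D A4.
U+054A: 2-byte form → D5 8A.
U+0032: 1-byte form → 32.
U+B357C: 4-byte form → F2 B3 95 BC.
U+25EC: 3-byte form → E2 97 AC.
U+077E: 2-byte form → DD BE.
U+265BC: 4-byte form → F0 A6 96 BC.
U+102AE5: 4-byte form → F4 82 AB A5.
Concatenated (23 bytes): E4 9D A4 D5 8A 32 F2 B3 95 BC E2 97 AC DD BE F0 A6 96 BC F4 82 AB A5.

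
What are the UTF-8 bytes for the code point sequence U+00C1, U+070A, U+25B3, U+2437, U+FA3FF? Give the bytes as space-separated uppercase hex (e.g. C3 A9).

C3 81 DC 8A E2 96 B3 E2 90 B7 F3 BA 8F BF

U+00C1: 2-byte form → C3 81.
U+070A: 2-byte form → DC 8A.
U+25B3: 3-byte form → E2 96 B3.
U+2437: 3-byte form → E2 90 B7.
U+FA3FF: 4-byte form → F3 BA 8F BF.
Concatenated (14 bytes): C3 81 DC 8A E2 96 B3 E2 90 B7 F3 BA 8F BF.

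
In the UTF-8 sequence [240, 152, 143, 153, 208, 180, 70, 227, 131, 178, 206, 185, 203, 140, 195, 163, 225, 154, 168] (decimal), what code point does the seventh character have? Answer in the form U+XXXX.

U+00E3

Offset 0: leading byte 0xF0 = 11110000 → 4-byte char #1 = F0 98 8F 99.
Offset 4: leading byte 0xD0 = 11010000 → 2-byte char #2 = D0 B4.
Offset 6: leading byte 0x46 = 01000110 → 1-byte char #3 = 46.
Offset 7: leading byte 0xE3 = 11100011 → 3-byte char #4 = E3 83 B2.
Offset 10: leading byte 0xCE = 11001110 → 2-byte char #5 = CE B9.
Offset 12: leading byte 0xCB = 11001011 → 2-byte char #6 = CB 8C.
Offset 14: leading byte 0xC3 = 11000011 → 2-byte char #7 = C3 A3.
Leading byte 0xC3 = 11000011 matches 110xxxxx → 2-byte sequence.
Byte 1: 0xC3 = 11000011, payload 00011 (5 bits).
Byte 2: 0xA3 = 10100011 (10xxxxxx ✓), payload 100011.
Concatenate: 00011100011 = 0xE3 (11 bits → U+00E3).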